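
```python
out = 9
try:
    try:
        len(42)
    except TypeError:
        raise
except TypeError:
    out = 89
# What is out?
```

Step-by-step execution trace:
1. Inner try: `len(42)` raises TypeError.
2. Inner `except TypeError` matches; bare `raise` re-raises the same TypeError.
3. Outer `except TypeError` matches → out = 89.
Result: 89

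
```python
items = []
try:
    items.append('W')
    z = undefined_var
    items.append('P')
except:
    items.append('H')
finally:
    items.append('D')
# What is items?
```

Step-by-step execution trace:
1. try: `items.append('W')` → items = ['W'].
2. `z = undefined_var` raises NameError; `items.append('P')` is not reached.
3. bare `except` matches → `items.append('H')` → items = ['W', 'H'].
4. finally always runs: `items.append('D')` → items = ['W', 'H', 'D'].
Result: ['W', 'H', 'D']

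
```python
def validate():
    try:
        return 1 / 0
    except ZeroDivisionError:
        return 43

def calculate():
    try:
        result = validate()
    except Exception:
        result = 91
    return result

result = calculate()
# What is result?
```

Step-by-step execution trace:
1. `calculate()` calls `validate()`.
2. In validate: `1 / 0` raises ZeroDivisionError; `except ZeroDivisionError` catches it → returns 43.
3. In calculate: `result = validate()` → result = 43. No exception reaches calculate.
4. `except Exception` is skipped; calculate returns 43.
5. result = 43.
Result: 43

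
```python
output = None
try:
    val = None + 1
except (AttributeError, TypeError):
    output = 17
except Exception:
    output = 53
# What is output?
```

Step-by-step execution trace:
1. `val = None + 1` raises TypeError.
2. `except (AttributeError, TypeError)` matches (TypeError is in the tuple) → output = 17.
3. `except Exception` is not reached.
Result: 17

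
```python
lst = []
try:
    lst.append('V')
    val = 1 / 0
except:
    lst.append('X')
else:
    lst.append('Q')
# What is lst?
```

Step-by-step execution trace:
1. try: `lst.append('V')` → lst = ['V'].
2. `val = 1 / 0` raises ZeroDivisionError.
3. bare `except` matches → `lst.append('X')` → lst = ['V', 'X'].
4. `else` is skipped (an exception was raised).
Result: ['V', 'X']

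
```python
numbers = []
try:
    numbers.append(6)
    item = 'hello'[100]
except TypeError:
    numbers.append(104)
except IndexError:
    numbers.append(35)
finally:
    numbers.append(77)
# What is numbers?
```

Step-by-step execution trace:
1. try: `numbers.append(6)` → numbers = [6].
2. `item = 'hello'[100]` raises IndexError.
3. `except TypeError` does not match IndexError; skipped.
4. `except IndexError` matches → `numbers.append(35)` → numbers = [6, 35].
5. finally always runs: `numbers.append(77)` → numbers = [6, 35, 77].
Result: [6, 35, 77]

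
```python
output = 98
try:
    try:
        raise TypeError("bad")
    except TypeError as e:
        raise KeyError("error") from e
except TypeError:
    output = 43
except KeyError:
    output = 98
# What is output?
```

Step-by-step execution trace:
1. Inner try raises TypeError; inner `except TypeError as e` catches it.
2. `raise KeyError(...) from e` raises KeyError (TypeError is attached as __cause__, but only KeyError is active).
3. Outer `except TypeError` does not match KeyError; skipped.
4. Outer `except KeyError` matches → output = 98.
Result: 98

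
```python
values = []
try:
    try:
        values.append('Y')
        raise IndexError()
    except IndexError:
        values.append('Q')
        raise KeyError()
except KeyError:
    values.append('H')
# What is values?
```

Step-by-step execution trace:
1. Inner try: `values.append('Y')` → values = ['Y'].
2. `raise IndexError()` raises IndexError.
3. Inner `except IndexError` matches → `values.append('Q')` → values = ['Y', 'Q'].
4. `raise KeyError()` raises KeyError; propagates to outer try.
5. Outer `except KeyError` matches → `values.append('H')` → values = ['Y', 'Q', 'H'].
Result: ['Y', 'Q', 'H']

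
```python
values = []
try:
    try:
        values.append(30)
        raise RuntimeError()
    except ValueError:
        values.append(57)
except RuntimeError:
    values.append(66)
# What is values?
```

Step-by-step execution trace:
1. Inner try: `values.append(30)` → values = [30].
2. `raise RuntimeError()` raises RuntimeError.
3. Inner `except ValueError` does not match RuntimeError; exception propagates to outer try.
4. Outer `except RuntimeError` matches → `values.append(66)` → values = [30, 66].
Result: [30, 66]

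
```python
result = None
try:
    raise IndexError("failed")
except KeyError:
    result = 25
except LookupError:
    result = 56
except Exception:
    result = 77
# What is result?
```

Step-by-step execution trace:
1. `raise IndexError(...)` raises IndexError.
2. `except KeyError` does not match (IndexError is not a subclass of KeyError); skipped.
3. `except LookupError` matches (IndexError is a subclass of LookupError) → result = 56.
4. `except Exception` is not reached.
Result: 56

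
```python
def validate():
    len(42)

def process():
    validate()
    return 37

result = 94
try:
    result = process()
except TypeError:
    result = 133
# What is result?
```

Step-by-step execution trace:
1. result starts at 94.
2. try: `process()` calls `validate()`.
3. `validate()` evaluates `len(42)`, which raises TypeError; it propagates through process (uncaught).
4. `return 37` in process is not reached; the assignment to result does not complete.
5. `except TypeError` matches → result = 133.
Result: 133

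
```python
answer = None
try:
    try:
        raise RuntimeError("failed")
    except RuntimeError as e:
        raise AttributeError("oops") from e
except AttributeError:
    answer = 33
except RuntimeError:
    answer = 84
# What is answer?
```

Step-by-step execution trace:
1. Inner try raises RuntimeError; inner `except RuntimeError as e` catches it.
2. `raise AttributeError(...) from e` raises AttributeError (RuntimeError is attached as __cause__, but only AttributeError is active).
3. Outer `except AttributeError` matches → answer = 33.
4. `except RuntimeError` is not reached.
Result: 33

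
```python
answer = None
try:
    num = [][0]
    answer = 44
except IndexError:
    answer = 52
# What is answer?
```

Step-by-step execution trace:
1. `num = [][0]` raises IndexError.
2. `answer = 44` is not reached.
3. `except IndexError` matches → answer = 52.
Result: 52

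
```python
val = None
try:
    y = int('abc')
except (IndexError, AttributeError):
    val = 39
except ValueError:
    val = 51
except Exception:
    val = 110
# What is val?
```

Step-by-step execution trace:
1. `y = int('abc')` raises ValueError.
2. `except (IndexError, AttributeError)` does not match ValueError; skipped.
3. `except ValueError` matches (exact type match) → val = 51.
4. `except Exception` is not reached.
Result: 51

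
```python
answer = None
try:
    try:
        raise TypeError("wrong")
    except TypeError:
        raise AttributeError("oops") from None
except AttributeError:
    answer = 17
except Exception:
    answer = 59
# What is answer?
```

Step-by-step execution trace:
1. Inner try raises TypeError; inner `except TypeError` catches it.
2. `raise AttributeError(...) from None` raises AttributeError (from None suppresses __context__, but the active exception is still AttributeError).
3. Outer `except AttributeError` matches → answer = 17.
4. `except Exception` is not reached.
Result: 17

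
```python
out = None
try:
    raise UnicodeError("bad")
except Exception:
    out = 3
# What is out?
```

Step-by-step execution trace:
1. `raise UnicodeError(...)` raises UnicodeError.
2. `except Exception` matches (UnicodeError is a subclass of Exception) → out = 3.
Result: 3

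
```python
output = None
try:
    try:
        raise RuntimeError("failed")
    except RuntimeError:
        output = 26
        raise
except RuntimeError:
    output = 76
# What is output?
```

Step-by-step execution trace:
1. Inner try: `raise RuntimeError("failed")` raises RuntimeError.
2. Inner `except RuntimeError` matches → output = 26.
3. bare `raise` re-raises the same RuntimeError.
4. Outer `except RuntimeError` matches → output = 76.
Result: 76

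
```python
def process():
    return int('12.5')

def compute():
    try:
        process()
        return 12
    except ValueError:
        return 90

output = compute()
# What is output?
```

Step-by-step execution trace:
1. `compute()` calls `process()`.
2. `process()` evaluates `int('12.5')`, which raises ValueError; it propagates to the caller.
3. `return 12` is not reached.
4. `except ValueError` in compute matches → returns 90.
5. output = 90.
Result: 90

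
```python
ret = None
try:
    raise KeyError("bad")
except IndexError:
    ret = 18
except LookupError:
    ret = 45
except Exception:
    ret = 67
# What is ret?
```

Step-by-step execution trace:
1. `raise KeyError(...)` raises KeyError.
2. `except IndexError` does not match (KeyError is not a subclass of IndexError); skipped.
3. `except LookupError` matches (KeyError is a subclass of LookupError) → ret = 45.
4. `except Exception` is not reached.
Result: 45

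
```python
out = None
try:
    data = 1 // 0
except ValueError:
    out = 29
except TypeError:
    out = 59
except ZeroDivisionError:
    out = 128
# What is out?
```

Step-by-step execution trace:
1. `data = 1 // 0` raises ZeroDivisionError.
2. `except ValueError` does not match ZeroDivisionError; skipped.
3. `except TypeError` does not match ZeroDivisionError; skipped.
4. `except ZeroDivisionError` matches → out = 128.
Result: 128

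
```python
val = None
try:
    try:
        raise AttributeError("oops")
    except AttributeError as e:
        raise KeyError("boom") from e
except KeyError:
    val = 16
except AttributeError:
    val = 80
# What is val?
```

Step-by-step execution trace:
1. Inner try raises AttributeError; inner `except AttributeError as e` catches it.
2. `raise KeyError(...) from e` raises KeyError (AttributeError is attached as __cause__, but only KeyError is active).
3. Outer `except KeyError` matches → val = 16.
4. `except AttributeError` is not reached.
Result: 16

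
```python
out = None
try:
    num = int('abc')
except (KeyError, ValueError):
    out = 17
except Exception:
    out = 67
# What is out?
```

Step-by-step execution trace:
1. `num = int('abc')` raises ValueError.
2. `except (KeyError, ValueError)` matches (ValueError is in the tuple) → out = 17.
3. `except Exception` is not reached.
Result: 17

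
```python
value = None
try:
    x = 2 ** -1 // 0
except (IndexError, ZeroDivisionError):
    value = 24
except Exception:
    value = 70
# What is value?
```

Step-by-step execution trace:
1. `x = 2 ** -1 // 0` raises ZeroDivisionError.
2. `except (IndexError, ZeroDivisionError)` matches (ZeroDivisionError is in the tuple) → value = 24.
3. `except Exception` is not reached.
Result: 24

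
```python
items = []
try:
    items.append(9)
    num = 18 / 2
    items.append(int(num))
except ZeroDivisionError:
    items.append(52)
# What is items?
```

Step-by-step execution trace:
1. try: `items.append(9)` → items = [9].
2. `num = 18 / 2` → num = 9.0. No exception raised.
3. `items.append(int(num))` → items = [9, 9].
4. `except ZeroDivisionError` is skipped (no exception was raised).
Result: [9, 9]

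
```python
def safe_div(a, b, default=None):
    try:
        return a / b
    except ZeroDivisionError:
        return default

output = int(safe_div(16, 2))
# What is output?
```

Step-by-step execution trace:
1. `safe_div(16, 2)` enters try: `return 16 / 2` → returns 8.0. No exception raised.
2. `except ZeroDivisionError` is skipped.
3. `int(8.0)` → 8 → output = 8.
Result: 8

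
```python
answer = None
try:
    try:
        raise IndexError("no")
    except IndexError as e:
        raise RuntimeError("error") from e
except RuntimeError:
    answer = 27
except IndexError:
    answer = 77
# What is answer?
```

Step-by-step execution trace:
1. Inner try raises IndexError; inner `except IndexError as e` catches it.
2. `raise RuntimeError(...) from e` raises RuntimeError (IndexError is attached as __cause__, but only RuntimeError is active).
3. Outer `except RuntimeError` matches → answer = 27.
4. `except IndexError` is not reached.
Result: 27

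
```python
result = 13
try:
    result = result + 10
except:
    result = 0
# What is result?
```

Step-by-step execution trace:
1. result starts at 13.
2. try: `result = result + 10` → result = 23. No exception raised.
3. `except` is skipped.
Result: 23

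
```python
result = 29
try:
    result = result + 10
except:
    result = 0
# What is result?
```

Step-by-step execution trace:
1. result starts at 29.
2. try: `result = result + 10` → result = 39. No exception raised.
3. `except` is skipped.
Result: 39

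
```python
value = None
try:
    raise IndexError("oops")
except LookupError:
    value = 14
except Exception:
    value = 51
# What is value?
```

Step-by-step execution trace:
1. `raise IndexError(...)` raises IndexError.
2. `except LookupError` matches (IndexError is a subclass of LookupError) → value = 14.
3. `except Exception` is not reached.
Result: 14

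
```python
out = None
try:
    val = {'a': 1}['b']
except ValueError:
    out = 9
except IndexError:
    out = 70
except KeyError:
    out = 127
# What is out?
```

Step-by-step execution trace:
1. `val = {'a': 1}['b']` raises KeyError.
2. `except ValueError` does not match KeyError; skipped.
3. `except IndexError` does not match KeyError; skipped.
4. `except KeyError` matches → out = 127.
Result: 127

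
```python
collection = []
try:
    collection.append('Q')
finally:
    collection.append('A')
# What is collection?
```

Step-by-step execution trace:
1. try: `collection.append('Q')` → collection = ['Q'].
2. The try body completes without raising.
3. finally always runs: `collection.append('A')` → collection = ['Q', 'A'].
Result: ['Q', 'A']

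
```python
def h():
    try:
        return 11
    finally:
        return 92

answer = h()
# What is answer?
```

Step-by-step execution trace:
1. `h()` enters try: `return 11` sets pending return value 11.
2. Before returning, `finally: return 92` runs and overrides the pending return.
3. h() returns 92 → answer = 92.
Result: 92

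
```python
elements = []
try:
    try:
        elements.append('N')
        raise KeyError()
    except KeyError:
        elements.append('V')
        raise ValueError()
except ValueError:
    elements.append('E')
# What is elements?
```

Step-by-step execution trace:
1. Inner try: `elements.append('N')` → elements = ['N'].
2. `raise KeyError()` raises KeyError.
3. Inner `except KeyError` matches → `elements.append('V')` → elements = ['N', 'V'].
4. `raise ValueError()` raises ValueError; propagates to outer try.
5. Outer `except ValueError` matches → `elements.append('E')` → elements = ['N', 'V', 'E'].
Result: ['N', 'V', 'E']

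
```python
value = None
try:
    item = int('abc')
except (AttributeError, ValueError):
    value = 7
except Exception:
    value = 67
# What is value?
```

Step-by-step execution trace:
1. `item = int('abc')` raises ValueError.
2. `except (AttributeError, ValueError)` matches (ValueError is in the tuple) → value = 7.
3. `except Exception` is not reached.
Result: 7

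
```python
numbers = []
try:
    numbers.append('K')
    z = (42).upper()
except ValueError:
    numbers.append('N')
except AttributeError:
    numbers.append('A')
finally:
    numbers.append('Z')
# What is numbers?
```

Step-by-step execution trace:
1. try: `numbers.append('K')` → numbers = ['K'].
2. `z = (42).upper()` raises AttributeError.
3. `except ValueError` does not match AttributeError; skipped.
4. `except AttributeError` matches → `numbers.append('A')` → numbers = ['K', 'A'].
5. finally always runs: `numbers.append('Z')` → numbers = ['K', 'A', 'Z'].
Result: ['K', 'A', 'Z']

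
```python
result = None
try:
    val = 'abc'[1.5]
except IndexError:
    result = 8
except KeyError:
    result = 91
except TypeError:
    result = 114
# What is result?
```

Step-by-step execution trace:
1. `val = 'abc'[1.5]` raises TypeError.
2. `except IndexError` does not match TypeError; skipped.
3. `except KeyError` does not match TypeError; skipped.
4. `except TypeError` matches → result = 114.
Result: 114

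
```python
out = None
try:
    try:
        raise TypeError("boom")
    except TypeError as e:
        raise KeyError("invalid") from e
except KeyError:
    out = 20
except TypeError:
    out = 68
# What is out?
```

Step-by-step execution trace:
1. Inner try raises TypeError; inner `except TypeError as e` catches it.
2. `raise KeyError(...) from e` raises KeyError (TypeError is attached as __cause__, but only KeyError is active).
3. Outer `except KeyError` matches → out = 20.
4. `except TypeError` is not reached.
Result: 20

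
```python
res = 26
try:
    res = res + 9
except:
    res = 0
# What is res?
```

Step-by-step execution trace:
1. res starts at 26.
2. try: `res = res + 9` → res = 35. No exception raised.
3. `except` is skipped.
Result: 35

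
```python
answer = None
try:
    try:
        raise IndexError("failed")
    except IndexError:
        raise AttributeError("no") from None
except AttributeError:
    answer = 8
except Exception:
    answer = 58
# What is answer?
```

Step-by-step execution trace:
1. Inner try raises IndexError; inner `except IndexError` catches it.
2. `raise AttributeError(...) from None` raises AttributeError (from None suppresses __context__, but the active exception is still AttributeError).
3. Outer `except AttributeError` matches → answer = 8.
4. `except Exception` is not reached.
Result: 8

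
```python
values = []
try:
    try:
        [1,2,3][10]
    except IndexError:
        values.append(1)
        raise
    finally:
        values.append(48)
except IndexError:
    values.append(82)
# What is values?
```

Step-by-step execution trace:
1. Inner try: `[1,2,3][10]` raises IndexError.
2. Inner `except IndexError` matches → `values.append(1)` → values = [1].
3. bare `raise` re-raises IndexError.
4. Inner `finally` runs during unwinding: `values.append(48)` → values = [1, 48].
5. Outer `except IndexError` matches → `values.append(82)` → values = [1, 48, 82].
Result: [1, 48, 82]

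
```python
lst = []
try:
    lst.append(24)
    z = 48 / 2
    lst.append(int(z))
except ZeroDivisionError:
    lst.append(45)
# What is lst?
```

Step-by-step execution trace:
1. try: `lst.append(24)` → lst = [24].
2. `z = 48 / 2` → z = 24.0. No exception raised.
3. `lst.append(int(z))` → lst = [24, 24].
4. `except ZeroDivisionError` is skipped (no exception was raised).
Result: [24, 24]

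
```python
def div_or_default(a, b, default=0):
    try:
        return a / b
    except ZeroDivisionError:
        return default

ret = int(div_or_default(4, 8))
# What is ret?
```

Step-by-step execution trace:
1. `div_or_default(4, 8)` enters try: `return 4 / 8` → returns 0.5. No exception raised.
2. `except ZeroDivisionError` is skipped.
3. `int(0.5)` → 0 → ret = 0.
Result: 0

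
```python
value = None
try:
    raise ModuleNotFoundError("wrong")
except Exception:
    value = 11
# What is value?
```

Step-by-step execution trace:
1. `raise ModuleNotFoundError(...)` raises ModuleNotFoundError.
2. `except Exception` matches (ModuleNotFoundError is a subclass of Exception) → value = 11.
Result: 11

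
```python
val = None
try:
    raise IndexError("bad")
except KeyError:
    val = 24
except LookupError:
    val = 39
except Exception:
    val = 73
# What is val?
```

Step-by-step execution trace:
1. `raise IndexError(...)` raises IndexError.
2. `except KeyError` does not match (IndexError is not a subclass of KeyError); skipped.
3. `except LookupError` matches (IndexError is a subclass of LookupError) → val = 39.
4. `except Exception` is not reached.
Result: 39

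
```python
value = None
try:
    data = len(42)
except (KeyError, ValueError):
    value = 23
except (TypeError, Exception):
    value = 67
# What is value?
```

Step-by-step execution trace:
1. `data = len(42)` raises TypeError.
2. `except (KeyError, ValueError)` does not match TypeError; skipped.
3. `except (TypeError, Exception)` matches (TypeError is in the tuple) → value = 67.
Result: 67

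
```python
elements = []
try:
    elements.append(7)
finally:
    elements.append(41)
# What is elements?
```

Step-by-step execution trace:
1. try: `elements.append(7)` → elements = [7].
2. The try body completes without raising.
3. finally always runs: `elements.append(41)` → elements = [7, 41].
Result: [7, 41]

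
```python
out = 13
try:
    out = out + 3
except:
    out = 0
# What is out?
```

Step-by-step execution trace:
1. out starts at 13.
2. try: `out = out + 3` → out = 16. No exception raised.
3. `except` is skipped.
Result: 16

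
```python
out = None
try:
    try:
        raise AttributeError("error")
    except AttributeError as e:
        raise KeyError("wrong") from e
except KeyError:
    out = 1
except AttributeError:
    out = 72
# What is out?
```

Step-by-step execution trace:
1. Inner try raises AttributeError; inner `except AttributeError as e` catches it.
2. `raise KeyError(...) from e` raises KeyError (AttributeError is attached as __cause__, but only KeyError is active).
3. Outer `except KeyError` matches → out = 1.
4. `except AttributeError` is not reached.
Result: 1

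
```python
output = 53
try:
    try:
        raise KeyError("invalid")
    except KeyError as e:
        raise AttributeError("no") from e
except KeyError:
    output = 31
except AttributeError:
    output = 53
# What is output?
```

Step-by-step execution trace:
1. Inner try raises KeyError; inner `except KeyError as e` catches it.
2. `raise AttributeError(...) from e` raises AttributeError (KeyError is attached as __cause__, but only AttributeError is active).
3. Outer `except KeyError` does not match AttributeError; skipped.
4. Outer `except AttributeError` matches → output = 53.
Result: 53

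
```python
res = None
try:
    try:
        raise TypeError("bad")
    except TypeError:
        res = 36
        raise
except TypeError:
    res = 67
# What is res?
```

Step-by-step execution trace:
1. Inner try: `raise TypeError("bad")` raises TypeError.
2. Inner `except TypeError` matches → res = 36.
3. bare `raise` re-raises the same TypeError.
4. Outer `except TypeError` matches → res = 67.
Result: 67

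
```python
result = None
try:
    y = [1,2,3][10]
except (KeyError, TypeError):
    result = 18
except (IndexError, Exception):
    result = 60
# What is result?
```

Step-by-step execution trace:
1. `y = [1,2,3][10]` raises IndexError.
2. `except (KeyError, TypeError)` does not match IndexError; skipped.
3. `except (IndexError, Exception)` matches (IndexError is in the tuple) → result = 60.
Result: 60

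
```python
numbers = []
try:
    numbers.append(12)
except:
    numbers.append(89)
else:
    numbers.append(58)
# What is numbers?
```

Step-by-step execution trace:
1. try: `numbers.append(12)` → numbers = [12]. No exception raised.
2. `except` is skipped.
3. `else` runs (try completed without exception): `numbers.append(58)` → numbers = [12, 58].
Result: [12, 58]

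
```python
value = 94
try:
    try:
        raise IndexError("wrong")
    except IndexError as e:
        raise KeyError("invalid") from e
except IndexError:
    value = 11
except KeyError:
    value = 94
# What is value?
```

Step-by-step execution trace:
1. Inner try raises IndexError; inner `except IndexError as e` catches it.
2. `raise KeyError(...) from e` raises KeyError (IndexError is attached as __cause__, but only KeyError is active).
3. Outer `except IndexError` does not match KeyError; skipped.
4. Outer `except KeyError` matches → value = 94.
Result: 94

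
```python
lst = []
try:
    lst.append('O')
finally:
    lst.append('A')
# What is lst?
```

Step-by-step execution trace:
1. try: `lst.append('O')` → lst = ['O'].
2. The try body completes without raising.
3. finally always runs: `lst.append('A')` → lst = ['O', 'A'].
Result: ['O', 'A']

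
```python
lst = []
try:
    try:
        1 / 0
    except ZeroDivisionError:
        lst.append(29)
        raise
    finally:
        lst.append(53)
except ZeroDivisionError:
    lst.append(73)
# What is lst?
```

Step-by-step execution trace:
1. Inner try: `1 / 0` raises ZeroDivisionError.
2. Inner `except ZeroDivisionError` matches → `lst.append(29)` → lst = [29].
3. bare `raise` re-raises ZeroDivisionError.
4. Inner `finally` runs during unwinding: `lst.append(53)` → lst = [29, 53].
5. Outer `except ZeroDivisionError` matches → `lst.append(73)` → lst = [29, 53, 73].
Result: [29, 53, 73]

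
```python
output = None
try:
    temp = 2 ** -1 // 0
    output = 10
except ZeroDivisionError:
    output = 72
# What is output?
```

Step-by-step execution trace:
1. `temp = 2 ** -1 // 0` raises ZeroDivisionError.
2. `output = 10` is not reached.
3. `except ZeroDivisionError` matches → output = 72.
Result: 72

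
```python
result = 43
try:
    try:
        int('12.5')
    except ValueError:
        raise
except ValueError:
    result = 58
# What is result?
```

Step-by-step execution trace:
1. Inner try: `int('12.5')` raises ValueError.
2. Inner `except ValueError` matches; bare `raise` re-raises the same ValueError.
3. Outer `except ValueError` matches → result = 58.
Result: 58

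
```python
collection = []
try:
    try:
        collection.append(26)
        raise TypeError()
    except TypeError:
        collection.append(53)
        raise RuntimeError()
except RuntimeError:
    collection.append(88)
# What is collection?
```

Step-by-step execution trace:
1. Inner try: `collection.append(26)` → collection = [26].
2. `raise TypeError()` raises TypeError.
3. Inner `except TypeError` matches → `collection.append(53)` → collection = [26, 53].
4. `raise RuntimeError()` raises RuntimeError; propagates to outer try.
5. Outer `except RuntimeError` matches → `collection.append(88)` → collection = [26, 53, 88].
Result: [26, 53, 88]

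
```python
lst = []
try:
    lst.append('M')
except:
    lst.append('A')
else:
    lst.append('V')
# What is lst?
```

Step-by-step execution trace:
1. try: `lst.append('M')` → lst = ['M']. No exception raised.
2. `except` is skipped.
3. `else` runs (try completed without exception): `lst.append('V')` → lst = ['M', 'V'].
Result: ['M', 'V']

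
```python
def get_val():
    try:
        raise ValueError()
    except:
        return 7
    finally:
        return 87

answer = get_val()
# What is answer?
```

Step-by-step execution trace:
1. `get_val()` enters try: `raise ValueError()` raises ValueError.
2. bare `except` matches → `return 7` sets pending return value 7.
3. Before returning, `finally: return 87` runs and overrides the pending return.
4. get_val() returns 87 → answer = 87.
Result: 87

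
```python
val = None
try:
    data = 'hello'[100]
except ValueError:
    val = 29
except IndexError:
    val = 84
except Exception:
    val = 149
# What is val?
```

Step-by-step execution trace:
1. `data = 'hello'[100]` raises IndexError.
2. `except ValueError` does not match IndexError; skipped.
3. `except IndexError` matches → val = 84.
4. Remaining except clauses are skipped.
Result: 84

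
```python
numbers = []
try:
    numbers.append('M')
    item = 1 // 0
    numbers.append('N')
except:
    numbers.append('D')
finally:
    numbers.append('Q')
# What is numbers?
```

Step-by-step execution trace:
1. try: `numbers.append('M')` → numbers = ['M'].
2. `item = 1 // 0` raises ZeroDivisionError; `numbers.append('N')` is not reached.
3. bare `except` matches → `numbers.append('D')` → numbers = ['M', 'D'].
4. finally always runs: `numbers.append('Q')` → numbers = ['M', 'D', 'Q'].
Result: ['M', 'D', 'Q']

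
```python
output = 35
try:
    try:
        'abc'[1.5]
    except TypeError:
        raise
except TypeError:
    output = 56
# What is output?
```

Step-by-step execution trace:
1. Inner try: `'abc'[1.5]` raises TypeError.
2. Inner `except TypeError` matches; bare `raise` re-raises the same TypeError.
3. Outer `except TypeError` matches → output = 56.
Result: 56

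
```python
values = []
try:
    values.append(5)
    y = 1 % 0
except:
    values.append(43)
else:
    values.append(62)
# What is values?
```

Step-by-step execution trace:
1. try: `values.append(5)` → values = [5].
2. `y = 1 % 0` raises ZeroDivisionError.
3. bare `except` matches → `values.append(43)` → values = [5, 43].
4. `else` is skipped (an exception was raised).
Result: [5, 43]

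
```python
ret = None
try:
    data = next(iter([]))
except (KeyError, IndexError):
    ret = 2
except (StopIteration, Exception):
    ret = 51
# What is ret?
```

Step-by-step execution trace:
1. `data = next(iter([]))` raises StopIteration.
2. `except (KeyError, IndexError)` does not match StopIteration; skipped.
3. `except (StopIteration, Exception)` matches (StopIteration is in the tuple) → ret = 51.
Result: 51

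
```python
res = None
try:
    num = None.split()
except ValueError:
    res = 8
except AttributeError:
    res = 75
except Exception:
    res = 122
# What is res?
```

Step-by-step execution trace:
1. `num = None.split()` raises AttributeError.
2. `except ValueError` does not match AttributeError; skipped.
3. `except AttributeError` matches → res = 75.
4. Remaining except clauses are skipped.
Result: 75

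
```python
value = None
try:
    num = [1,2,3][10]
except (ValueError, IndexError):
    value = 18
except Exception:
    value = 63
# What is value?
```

Step-by-step execution trace:
1. `num = [1,2,3][10]` raises IndexError.
2. `except (ValueError, IndexError)` matches (IndexError is in the tuple) → value = 18.
3. `except Exception` is not reached.
Result: 18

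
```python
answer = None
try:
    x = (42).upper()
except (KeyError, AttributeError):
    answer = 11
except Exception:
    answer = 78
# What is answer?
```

Step-by-step execution trace:
1. `x = (42).upper()` raises AttributeError.
2. `except (KeyError, AttributeError)` matches (AttributeError is in the tuple) → answer = 11.
3. `except Exception` is not reached.
Result: 11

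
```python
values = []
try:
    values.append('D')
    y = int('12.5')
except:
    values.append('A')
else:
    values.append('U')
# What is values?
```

Step-by-step execution trace:
1. try: `values.append('D')` → values = ['D'].
2. `y = int('12.5')` raises ValueError.
3. bare `except` matches → `values.append('A')` → values = ['D', 'A'].
4. `else` is skipped (an exception was raised).
Result: ['D', 'A']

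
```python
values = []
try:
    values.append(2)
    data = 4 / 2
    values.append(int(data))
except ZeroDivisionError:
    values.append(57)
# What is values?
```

Step-by-step execution trace:
1. try: `values.append(2)` → values = [2].
2. `data = 4 / 2` → data = 2.0. No exception raised.
3. `values.append(int(data))` → values = [2, 2].
4. `except ZeroDivisionError` is skipped (no exception was raised).
Result: [2, 2]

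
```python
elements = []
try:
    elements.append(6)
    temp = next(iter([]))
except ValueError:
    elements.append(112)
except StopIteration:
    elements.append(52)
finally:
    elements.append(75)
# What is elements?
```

Step-by-step execution trace:
1. try: `elements.append(6)` → elements = [6].
2. `temp = next(iter([]))` raises StopIteration.
3. `except ValueError` does not match StopIteration; skipped.
4. `except StopIteration` matches → `elements.append(52)` → elements = [6, 52].
5. finally always runs: `elements.append(75)` → elements = [6, 52, 75].
Result: [6, 52, 75]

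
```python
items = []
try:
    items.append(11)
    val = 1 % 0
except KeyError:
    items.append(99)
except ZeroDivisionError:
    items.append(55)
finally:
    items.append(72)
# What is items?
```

Step-by-step execution trace:
1. try: `items.append(11)` → items = [11].
2. `val = 1 % 0` raises ZeroDivisionError.
3. `except KeyError` does not match ZeroDivisionError; skipped.
4. `except ZeroDivisionError` matches → `items.append(55)` → items = [11, 55].
5. finally always runs: `items.append(72)` → items = [11, 55, 72].
Result: [11, 55, 72]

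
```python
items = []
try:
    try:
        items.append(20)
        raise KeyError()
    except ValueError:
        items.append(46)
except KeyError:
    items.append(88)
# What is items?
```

Step-by-step execution trace:
1. Inner try: `items.append(20)` → items = [20].
2. `raise KeyError()` raises KeyError.
3. Inner `except ValueError` does not match KeyError; exception propagates to outer try.
4. Outer `except KeyError` matches → `items.append(88)` → items = [20, 88].
Result: [20, 88]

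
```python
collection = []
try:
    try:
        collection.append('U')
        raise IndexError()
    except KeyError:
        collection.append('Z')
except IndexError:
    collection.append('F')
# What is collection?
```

Step-by-step execution trace:
1. Inner try: `collection.append('U')` → collection = ['U'].
2. `raise IndexError()` raises IndexError.
3. Inner `except KeyError` does not match IndexError; exception propagates to outer try.
4. Outer `except IndexError` matches → `collection.append('F')` → collection = ['U', 'F'].
Result: ['U', 'F']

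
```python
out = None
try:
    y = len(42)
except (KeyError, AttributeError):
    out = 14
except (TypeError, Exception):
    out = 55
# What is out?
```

Step-by-step execution trace:
1. `y = len(42)` raises TypeError.
2. `except (KeyError, AttributeError)` does not match TypeError; skipped.
3. `except (TypeError, Exception)` matches (TypeError is in the tuple) → out = 55.
Result: 55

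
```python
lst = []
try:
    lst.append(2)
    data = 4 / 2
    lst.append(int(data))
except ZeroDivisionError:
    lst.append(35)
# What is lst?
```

Step-by-step execution trace:
1. try: `lst.append(2)` → lst = [2].
2. `data = 4 / 2` → data = 2.0. No exception raised.
3. `lst.append(int(data))` → lst = [2, 2].
4. `except ZeroDivisionError` is skipped (no exception was raised).
Result: [2, 2]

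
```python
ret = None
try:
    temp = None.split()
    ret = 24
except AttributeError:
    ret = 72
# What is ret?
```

Step-by-step execution trace:
1. `temp = None.split()` raises AttributeError.
2. `ret = 24` is not reached.
3. `except AttributeError` matches → ret = 72.
Result: 72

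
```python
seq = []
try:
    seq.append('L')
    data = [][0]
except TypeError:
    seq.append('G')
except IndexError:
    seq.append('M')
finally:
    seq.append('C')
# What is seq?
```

Step-by-step execution trace:
1. try: `seq.append('L')` → seq = ['L'].
2. `data = [][0]` raises IndexError.
3. `except TypeError` does not match IndexError; skipped.
4. `except IndexError` matches → `seq.append('M')` → seq = ['L', 'M'].
5. finally always runs: `seq.append('C')` → seq = ['L', 'M', 'C'].
Result: ['L', 'M', 'C']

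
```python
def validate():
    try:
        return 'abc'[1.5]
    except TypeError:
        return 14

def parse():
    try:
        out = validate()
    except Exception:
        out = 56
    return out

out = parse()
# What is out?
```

Step-by-step execution trace:
1. `parse()` calls `validate()`.
2. In validate: `'abc'[1.5]` raises TypeError; `except TypeError` catches it → returns 14.
3. In parse: `out = validate()` → out = 14. No exception reaches parse.
4. `except Exception` is skipped; parse returns 14.
5. out = 14.
Result: 14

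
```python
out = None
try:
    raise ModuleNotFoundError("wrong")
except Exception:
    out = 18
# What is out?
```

Step-by-step execution trace:
1. `raise ModuleNotFoundError(...)` raises ModuleNotFoundError.
2. `except Exception` matches (ModuleNotFoundError is a subclass of Exception) → out = 18.
Result: 18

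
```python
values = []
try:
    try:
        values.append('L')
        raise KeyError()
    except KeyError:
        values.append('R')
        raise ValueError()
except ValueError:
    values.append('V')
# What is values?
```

Step-by-step execution trace:
1. Inner try: `values.append('L')` → values = ['L'].
2. `raise KeyError()` raises KeyError.
3. Inner `except KeyError` matches → `values.append('R')` → values = ['L', 'R'].
4. `raise ValueError()` raises ValueError; propagates to outer try.
5. Outer `except ValueError` matches → `values.append('V')` → values = ['L', 'R', 'V'].
Result: ['L', 'R', 'V']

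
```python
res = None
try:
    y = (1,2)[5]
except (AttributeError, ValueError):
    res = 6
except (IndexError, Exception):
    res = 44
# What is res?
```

Step-by-step execution trace:
1. `y = (1,2)[5]` raises IndexError.
2. `except (AttributeError, ValueError)` does not match IndexError; skipped.
3. `except (IndexError, Exception)` matches (IndexError is in the tuple) → res = 44.
Result: 44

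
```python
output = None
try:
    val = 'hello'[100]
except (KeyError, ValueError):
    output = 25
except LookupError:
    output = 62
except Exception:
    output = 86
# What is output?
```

Step-by-step execution trace:
1. `val = 'hello'[100]` raises IndexError.
2. `except (KeyError, ValueError)` does not match IndexError; skipped.
3. `except LookupError` matches (IndexError is a subclass of LookupError) → output = 62.
4. `except Exception` is not reached.
Result: 62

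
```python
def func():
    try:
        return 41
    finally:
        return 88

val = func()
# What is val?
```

Step-by-step execution trace:
1. `func()` enters try: `return 41` sets pending return value 41.
2. Before returning, `finally: return 88` runs and overrides the pending return.
3. func() returns 88 → val = 88.
Result: 88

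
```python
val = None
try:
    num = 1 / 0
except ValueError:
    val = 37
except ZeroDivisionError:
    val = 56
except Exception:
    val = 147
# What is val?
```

Step-by-step execution trace:
1. `num = 1 / 0` raises ZeroDivisionError.
2. `except ValueError` does not match ZeroDivisionError; skipped.
3. `except ZeroDivisionError` matches → val = 56.
4. Remaining except clauses are skipped.
Result: 56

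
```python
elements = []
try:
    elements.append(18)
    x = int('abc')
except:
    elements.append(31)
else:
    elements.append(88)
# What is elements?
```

Step-by-step execution trace:
1. try: `elements.append(18)` → elements = [18].
2. `x = int('abc')` raises ValueError.
3. bare `except` matches → `elements.append(31)` → elements = [18, 31].
4. `else` is skipped (an exception was raised).
Result: [18, 31]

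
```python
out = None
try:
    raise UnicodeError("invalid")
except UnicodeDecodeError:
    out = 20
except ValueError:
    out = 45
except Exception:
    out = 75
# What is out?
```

Step-by-step execution trace:
1. `raise UnicodeError(...)` raises UnicodeError.
2. `except UnicodeDecodeError` does not match (UnicodeError is not a subclass of UnicodeDecodeError); skipped.
3. `except ValueError` matches (UnicodeError is a subclass of ValueError) → out = 45.
4. `except Exception` is not reached.
Result: 45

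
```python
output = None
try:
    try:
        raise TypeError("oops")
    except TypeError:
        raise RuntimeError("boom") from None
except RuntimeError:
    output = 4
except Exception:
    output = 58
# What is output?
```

Step-by-step execution trace:
1. Inner try raises TypeError; inner `except TypeError` catches it.
2. `raise RuntimeError(...) from None` raises RuntimeError (from None suppresses __context__, but the active exception is still RuntimeError).
3. Outer `except RuntimeError` matches → output = 4.
4. `except Exception` is not reached.
Result: 4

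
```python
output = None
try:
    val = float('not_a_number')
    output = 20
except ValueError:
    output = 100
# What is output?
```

Step-by-step execution trace:
1. `val = float('not_a_number')` raises ValueError.
2. `output = 20` is not reached.
3. `except ValueError` matches → output = 100.
Result: 100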